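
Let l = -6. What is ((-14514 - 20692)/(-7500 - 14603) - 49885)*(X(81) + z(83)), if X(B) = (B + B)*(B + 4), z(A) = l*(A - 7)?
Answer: -14679656242986/22103 ≈ -6.6415e+8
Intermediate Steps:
z(A) = 42 - 6*A (z(A) = -6*(A - 7) = -6*(-7 + A) = 42 - 6*A)
X(B) = 2*B*(4 + B) (X(B) = (2*B)*(4 + B) = 2*B*(4 + B))
((-14514 - 20692)/(-7500 - 14603) - 49885)*(X(81) + z(83)) = ((-14514 - 20692)/(-7500 - 14603) - 49885)*(2*81*(4 + 81) + (42 - 6*83)) = (-35206/(-22103) - 49885)*(2*81*85 + (42 - 498)) = (-35206*(-1/22103) - 49885)*(13770 - 456) = (35206/22103 - 49885)*13314 = -1102572949/22103*13314 = -14679656242986/22103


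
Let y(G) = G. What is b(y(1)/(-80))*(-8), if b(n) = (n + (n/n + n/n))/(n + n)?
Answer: 636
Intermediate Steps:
b(n) = (2 + n)/(2*n) (b(n) = (n + (1 + 1))/((2*n)) = (n + 2)*(1/(2*n)) = (2 + n)*(1/(2*n)) = (2 + n)/(2*n))
b(y(1)/(-80))*(-8) = ((2 + 1/(-80))/(2*((1/(-80)))))*(-8) = ((2 + 1*(-1/80))/(2*((1*(-1/80)))))*(-8) = ((2 - 1/80)/(2*(-1/80)))*(-8) = ((½)*(-80)*(159/80))*(-8) = -159/2*(-8) = 636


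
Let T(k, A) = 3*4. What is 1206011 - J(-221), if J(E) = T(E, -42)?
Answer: 1205999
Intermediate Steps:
T(k, A) = 12
J(E) = 12
1206011 - J(-221) = 1206011 - 1*12 = 1206011 - 12 = 1205999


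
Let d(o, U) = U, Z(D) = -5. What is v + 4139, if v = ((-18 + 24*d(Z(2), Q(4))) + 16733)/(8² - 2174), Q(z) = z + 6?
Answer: 1743267/422 ≈ 4131.0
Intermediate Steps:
Q(z) = 6 + z
v = -3391/422 (v = ((-18 + 24*(6 + 4)) + 16733)/(8² - 2174) = ((-18 + 24*10) + 16733)/(64 - 2174) = ((-18 + 240) + 16733)/(-2110) = (222 + 16733)*(-1/2110) = 16955*(-1/2110) = -3391/422 ≈ -8.0355)
v + 4139 = -3391/422 + 4139 = 1743267/422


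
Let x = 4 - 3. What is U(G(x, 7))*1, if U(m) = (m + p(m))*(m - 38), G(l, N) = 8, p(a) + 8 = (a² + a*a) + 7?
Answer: -4050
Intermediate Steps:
x = 1
p(a) = -1 + 2*a² (p(a) = -8 + ((a² + a*a) + 7) = -8 + ((a² + a²) + 7) = -8 + (2*a² + 7) = -8 + (7 + 2*a²) = -1 + 2*a²)
U(m) = (-38 + m)*(-1 + m + 2*m²) (U(m) = (m + (-1 + 2*m²))*(m - 38) = (-1 + m + 2*m²)*(-38 + m) = (-38 + m)*(-1 + m + 2*m²))
U(G(x, 7))*1 = (38 - 75*8² - 39*8 + 2*8³)*1 = (38 - 75*64 - 312 + 2*512)*1 = (38 - 4800 - 312 + 1024)*1 = -4050*1 = -4050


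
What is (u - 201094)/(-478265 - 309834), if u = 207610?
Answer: -6516/788099 ≈ -0.0082680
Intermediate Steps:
(u - 201094)/(-478265 - 309834) = (207610 - 201094)/(-478265 - 309834) = 6516/(-788099) = 6516*(-1/788099) = -6516/788099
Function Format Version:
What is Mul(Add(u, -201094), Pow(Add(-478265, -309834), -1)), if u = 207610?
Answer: Rational(-6516, 788099) ≈ -0.0082680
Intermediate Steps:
Mul(Add(u, -201094), Pow(Add(-478265, -309834), -1)) = Mul(Add(207610, -201094), Pow(Add(-478265, -309834), -1)) = Mul(6516, Pow(-788099, -1)) = Mul(6516, Rational(-1, 788099)) = Rational(-6516, 788099)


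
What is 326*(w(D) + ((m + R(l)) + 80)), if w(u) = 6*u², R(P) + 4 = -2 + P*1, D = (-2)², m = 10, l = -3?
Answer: 57702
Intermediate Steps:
D = 4
R(P) = -6 + P (R(P) = -4 + (-2 + P*1) = -4 + (-2 + P) = -6 + P)
326*(w(D) + ((m + R(l)) + 80)) = 326*(6*4² + ((10 + (-6 - 3)) + 80)) = 326*(6*16 + ((10 - 9) + 80)) = 326*(96 + (1 + 80)) = 326*(96 + 81) = 326*177 = 57702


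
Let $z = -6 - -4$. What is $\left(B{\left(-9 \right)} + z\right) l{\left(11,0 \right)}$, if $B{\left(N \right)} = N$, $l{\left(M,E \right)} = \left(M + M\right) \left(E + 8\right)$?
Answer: $-1936$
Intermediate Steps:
$l{\left(M,E \right)} = 2 M \left(8 + E\right)$
$z = -2$ ($z = -6 + 4 = -2$)
$\left(B{\left(-9 \right)} + z\right) l{\left(11,0 \right)} = \left(-9 - 2\right) 2 \cdot 11 \left(8 + 0\right) = - 11 \cdot 2 \cdot 11 \cdot 8 = \left(-11\right) 176 = -1936$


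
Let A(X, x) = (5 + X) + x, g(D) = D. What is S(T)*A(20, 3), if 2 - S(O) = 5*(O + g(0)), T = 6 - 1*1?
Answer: -644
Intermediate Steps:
T = 5 (T = 6 - 1 = 5)
A(X, x) = 5 + X + x
S(O) = 2 - 5*O (S(O) = 2 - 5*(O + 0) = 2 - 5*O)
S(T)*A(20, 3) = (2 - 5*5)*(5 + 20 + 3) = (2 - 25)*28 = -23*28 = -644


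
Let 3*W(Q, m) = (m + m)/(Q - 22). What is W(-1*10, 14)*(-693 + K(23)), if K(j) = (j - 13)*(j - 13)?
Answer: 4151/24 ≈ 172.96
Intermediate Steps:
W(Q, m) = 2*m/(3*(-22 + Q)) (W(Q, m) = ((m + m)/(Q - 22))/3 = ((2*m)/(-22 + Q))/3 = (2*m/(-22 + Q))/3 = 2*m/(3*(-22 + Q)))
K(j) = (-13 + j)² (K(j) = (-13 + j)*(-13 + j) = (-13 + j)²)
W(-1*10, 14)*(-693 + K(23)) = ((⅔)*14/(-22 - 1*10))*(-693 + (-13 + 23)²) = ((⅔)*14/(-22 - 10))*(-693 + 10²) = ((⅔)*14/(-32))*(-693 + 100) = ((⅔)*14*(-1/32))*(-593) = -7/24*(-593) = 4151/24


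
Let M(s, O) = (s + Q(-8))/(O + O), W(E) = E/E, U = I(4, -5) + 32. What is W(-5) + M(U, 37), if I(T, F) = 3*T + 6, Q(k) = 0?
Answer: 62/37 ≈ 1.6757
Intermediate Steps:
I(T, F) = 6 + 3*T
U = 50 (U = (6 + 3*4) + 32 = (6 + 12) + 32 = 18 + 32 = 50)
W(E) = 1
M(s, O) = s/(2*O) (M(s, O) = (s + 0)/(O + O) = s/((2*O)) = s*(1/(2*O)) = s/(2*O))
W(-5) + M(U, 37) = 1 + (½)*50/37 = 1 + (½)*50*(1/37) = 1 + 25/37 = 62/37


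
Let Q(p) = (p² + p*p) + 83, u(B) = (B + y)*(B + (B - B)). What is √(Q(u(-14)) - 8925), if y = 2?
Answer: √47606 ≈ 218.19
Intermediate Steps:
u(B) = B*(2 + B) (u(B) = (B + 2)*(B + (B - B)) = (2 + B)*(B + 0) = (2 + B)*B = B*(2 + B))
Q(p) = 83 + 2*p² (Q(p) = (p² + p²) + 83 = 2*p² + 83 = 83 + 2*p²)
√(Q(u(-14)) - 8925) = √((83 + 2*(-14*(2 - 14))²) - 8925) = √((83 + 2*(-14*(-12))²) - 8925) = √((83 + 2*168²) - 8925) = √((83 + 2*28224) - 8925) = √((83 + 56448) - 8925) = √(56531 - 8925) = √47606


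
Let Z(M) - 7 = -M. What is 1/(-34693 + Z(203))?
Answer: -1/34889 ≈ -2.8662e-5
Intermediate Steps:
Z(M) = 7 - M
1/(-34693 + Z(203)) = 1/(-34693 + (7 - 1*203)) = 1/(-34693 + (7 - 203)) = 1/(-34693 - 196) = 1/(-34889) = -1/34889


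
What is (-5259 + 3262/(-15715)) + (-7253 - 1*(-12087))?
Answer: -954591/2245 ≈ -425.21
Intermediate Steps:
(-5259 + 3262/(-15715)) + (-7253 - 1*(-12087)) = (-5259 + 3262*(-1/15715)) + (-7253 + 12087) = (-5259 - 466/2245) + 4834 = -11806921/2245 + 4834 = -954591/2245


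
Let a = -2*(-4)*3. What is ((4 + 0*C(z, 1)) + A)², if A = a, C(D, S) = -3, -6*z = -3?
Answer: 784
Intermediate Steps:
a = 24 (a = 8*3 = 24)
z = ½ (z = -⅙*(-3) = ½ ≈ 0.50000)
A = 24
((4 + 0*C(z, 1)) + A)² = ((4 + 0*(-3)) + 24)² = ((4 + 0) + 24)² = (4 + 24)² = 28² = 784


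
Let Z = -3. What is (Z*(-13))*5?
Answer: 195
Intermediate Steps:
(Z*(-13))*5 = -3*(-13)*5 = 39*5 = 195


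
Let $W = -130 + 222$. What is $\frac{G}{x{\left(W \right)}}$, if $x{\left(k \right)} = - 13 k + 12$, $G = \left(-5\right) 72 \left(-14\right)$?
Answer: $- \frac{315}{74} \approx -4.2568$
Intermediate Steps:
$W = 92$
$G = 5040$ ($G = \left(-360\right) \left(-14\right) = 5040$)
$x{\left(k \right)} = 12 - 13 k$
$\frac{G}{x{\left(W \right)}} = \frac{5040}{12 - 1196} = \frac{5040}{-1184} = 5040 \left(- \frac{1}{1184}\right) = - \frac{315}{74}$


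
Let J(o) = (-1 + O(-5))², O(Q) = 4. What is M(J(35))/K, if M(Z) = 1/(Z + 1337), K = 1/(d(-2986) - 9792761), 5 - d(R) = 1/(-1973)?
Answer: -19321107587/2655658 ≈ -7275.5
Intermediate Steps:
d(R) = 9866/1973 (d(R) = 5 - 1/(-1973) = 5 - 1*(-1/1973) = 5 + 1/1973 = 9866/1973)
J(o) = 9 (J(o) = (-1 + 4)² = 3² = 9)
K = -1973/19321107587 (K = 1/(9866/1973 - 9792761) = 1/(-19321107587/1973) = -1973/19321107587 ≈ -1.0212e-7)
M(Z) = 1/(1337 + Z)
M(J(35))/K = 1/((1337 + 9)*(-1973/19321107587)) = -19321107587/1973/1346 = (1/1346)*(-19321107587/1973) = -19321107587/2655658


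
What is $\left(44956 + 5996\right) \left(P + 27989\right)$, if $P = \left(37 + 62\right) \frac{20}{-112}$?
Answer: $\frac{9976363386}{7} \approx 1.4252 \cdot 10^{9}$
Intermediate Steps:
$P = - \frac{495}{28}$ ($P = 99 \cdot 20 \left(- \frac{1}{112}\right) = 99 \left(- \frac{5}{28}\right) = - \frac{495}{28} \approx -17.679$)
$\left(44956 + 5996\right) \left(P + 27989\right) = \left(44956 + 5996\right) \left(- \frac{495}{28} + 27989\right) = 50952 \cdot \frac{783197}{28} = \frac{9976363386}{7}$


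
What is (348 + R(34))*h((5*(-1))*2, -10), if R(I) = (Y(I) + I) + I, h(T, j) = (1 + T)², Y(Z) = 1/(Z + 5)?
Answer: 438075/13 ≈ 33698.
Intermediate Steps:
Y(Z) = 1/(5 + Z)
R(I) = 1/(5 + I) + 2*I (R(I) = (1/(5 + I) + I) + I = (I + 1/(5 + I)) + I = 1/(5 + I) + 2*I)
(348 + R(34))*h((5*(-1))*2, -10) = (348 + (1 + 2*34*(5 + 34))/(5 + 34))*(1 + (5*(-1))*2)² = (348 + (1 + 2*34*39)/39)*(1 - 5*2)² = (348 + (1 + 2652)/39)*(1 - 10)² = (348 + (1/39)*2653)*(-9)² = (348 + 2653/39)*81 = (16225/39)*81 = 438075/13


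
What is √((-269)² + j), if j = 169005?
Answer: √241366 ≈ 491.29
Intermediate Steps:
√((-269)² + j) = √((-269)² + 169005) = √(72361 + 169005) = √241366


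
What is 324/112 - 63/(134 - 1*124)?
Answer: -477/140 ≈ -3.4071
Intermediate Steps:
324/112 - 63/(134 - 1*124) = 324*(1/112) - 63/(134 - 124) = 81/28 - 63/10 = -477/140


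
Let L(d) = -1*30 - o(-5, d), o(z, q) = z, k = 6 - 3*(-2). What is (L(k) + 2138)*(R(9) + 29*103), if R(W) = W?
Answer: 6330548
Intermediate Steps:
k = 12 (k = 6 + 6 = 12)
L(d) = -25 (L(d) = -1*30 - 1*(-5) = -30 + 5 = -25)
(L(k) + 2138)*(R(9) + 29*103) = (-25 + 2138)*(9 + 29*103) = 2113*(9 + 2987) = 2113*2996 = 6330548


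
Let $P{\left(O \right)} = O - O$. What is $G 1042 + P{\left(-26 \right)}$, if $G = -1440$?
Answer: $-1500480$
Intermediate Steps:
$P{\left(O \right)} = 0$
$G 1042 + P{\left(-26 \right)} = \left(-1440\right) 1042 + 0 = -1500480 + 0 = -1500480$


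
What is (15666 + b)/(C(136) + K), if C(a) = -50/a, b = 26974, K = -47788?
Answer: -2899520/3249609 ≈ -0.89227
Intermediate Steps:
(15666 + b)/(C(136) + K) = (15666 + 26974)/(-50/136 - 47788) = 42640/(-50*1/136 - 47788) = 42640/(-25/68 - 47788) = 42640/(-3249609/68) = 42640*(-68/3249609) = -2899520/3249609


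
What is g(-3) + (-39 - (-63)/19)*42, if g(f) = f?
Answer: -28533/19 ≈ -1501.7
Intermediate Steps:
g(-3) + (-39 - (-63)/19)*42 = -3 + (-39 - (-63)/19)*42 = -3 + (-39 - 1*(-63/19))*42 = -3 + (-39 + 63/19)*42 = -3 - 678/19*42 = -3 - 28476/19 = -28533/19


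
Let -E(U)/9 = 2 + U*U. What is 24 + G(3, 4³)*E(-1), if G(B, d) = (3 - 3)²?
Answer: 24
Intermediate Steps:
E(U) = -18 - 9*U² (E(U) = -9*(2 + U*U) = -9*(2 + U²) = -18 - 9*U²)
G(B, d) = 0 (G(B, d) = 0² = 0)
24 + G(3, 4³)*E(-1) = 24 + 0*(-18 - 9*(-1)²) = 24 + 0*(-18 - 9*1) = 24 + 0*(-18 - 9) = 24 + 0*(-27) = 24 + 0 = 24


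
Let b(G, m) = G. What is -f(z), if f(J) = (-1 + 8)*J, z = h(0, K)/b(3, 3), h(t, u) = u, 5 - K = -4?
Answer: -21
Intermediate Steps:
K = 9 (K = 5 - 1*(-4) = 5 + 4 = 9)
z = 3 (z = 9/3 = 9*(1/3) = 3)
f(J) = 7*J
-f(z) = -7*3 = -1*21 = -21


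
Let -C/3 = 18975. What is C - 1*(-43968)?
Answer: -12957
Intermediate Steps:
C = -56925 (C = -3*18975 = -56925)
C - 1*(-43968) = -56925 - 1*(-43968) = -56925 + 43968 = -12957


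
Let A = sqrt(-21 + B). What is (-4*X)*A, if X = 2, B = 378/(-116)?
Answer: -4*I*sqrt(81606)/29 ≈ -39.402*I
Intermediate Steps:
B = -189/58 (B = 378*(-1/116) = -189/58 ≈ -3.2586)
A = I*sqrt(81606)/58 (A = sqrt(-21 - 189/58) = sqrt(-1407/58) = I*sqrt(81606)/58 ≈ 4.9253*I)
(-4*X)*A = (-4*2)*(I*sqrt(81606)/58) = -4*I*sqrt(81606)/29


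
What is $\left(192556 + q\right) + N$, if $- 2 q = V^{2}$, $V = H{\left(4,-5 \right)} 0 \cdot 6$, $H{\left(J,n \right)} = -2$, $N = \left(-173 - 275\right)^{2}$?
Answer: $393260$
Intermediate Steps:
$N = 200704$ ($N = \left(-448\right)^{2} = 200704$)
$V = 0$ ($V = \left(-2\right) 0 \cdot 6 = 0 \cdot 6 = 0$)
$q = 0$ ($q = - \frac{0^{2}}{2} = \left(- \frac{1}{2}\right) 0 = 0$)
$\left(192556 + q\right) + N = \left(192556 + 0\right) + 200704 = 192556 + 200704 = 393260$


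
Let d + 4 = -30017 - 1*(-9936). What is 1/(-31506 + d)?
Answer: -1/51591 ≈ -1.9383e-5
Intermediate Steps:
d = -20085 (d = -4 + (-30017 - 1*(-9936)) = -4 + (-30017 + 9936) = -4 - 20081 = -20085)
1/(-31506 + d) = 1/(-31506 - 20085) = 1/(-51591) = -1/51591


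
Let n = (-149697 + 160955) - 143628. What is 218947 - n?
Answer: 351317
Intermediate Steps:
n = -132370 (n = 11258 - 143628 = -132370)
218947 - n = 218947 - 1*(-132370) = 218947 + 132370 = 351317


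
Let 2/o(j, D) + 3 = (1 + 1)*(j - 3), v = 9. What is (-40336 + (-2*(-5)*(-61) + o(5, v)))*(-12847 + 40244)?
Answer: -1121742768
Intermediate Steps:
o(j, D) = 2/(-9 + 2*j) (o(j, D) = 2/(-3 + (1 + 1)*(j - 3)) = 2/(-3 + 2*(-3 + j)) = 2/(-3 + (-6 + 2*j)) = 2/(-9 + 2*j))
(-40336 + (-2*(-5)*(-61) + o(5, v)))*(-12847 + 40244) = (-40336 + (-2*(-5)*(-61) + 2/(-9 + 2*5)))*(-12847 + 40244) = (-40336 + (10*(-61) + 2/(-9 + 10)))*27397 = (-40336 + (-610 + 2/1))*27397 = (-40336 + (-610 + 2*1))*27397 = (-40336 + (-610 + 2))*27397 = (-40336 - 608)*27397 = -40944*27397 = -1121742768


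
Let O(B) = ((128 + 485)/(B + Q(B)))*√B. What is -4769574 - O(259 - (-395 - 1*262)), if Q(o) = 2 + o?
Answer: -4769574 - 613*√229/917 ≈ -4.7696e+6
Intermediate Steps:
O(B) = 613*√B/(2 + 2*B) (O(B) = ((128 + 485)/(B + (2 + B)))*√B = (613/(2 + 2*B))*√B = 613*√B/(2 + 2*B))
-4769574 - O(259 - (-395 - 1*262)) = -4769574 - 613*√(259 - (-395 - 1*262))/(2*(1 + (259 - (-395 - 1*262)))) = -4769574 - 613*√(259 - (-395 - 262))/(2*(1 + (259 - (-395 - 262)))) = -4769574 - 613*√(259 - 1*(-657))/(2*(1 + (259 - 1*(-657)))) = -4769574 - 613*√(259 + 657)/(2*(1 + (259 + 657))) = -4769574 - 613*√916/(2*(1 + 916)) = -4769574 - 613*2*√229/(2*917) = -4769574 - 613*√229/917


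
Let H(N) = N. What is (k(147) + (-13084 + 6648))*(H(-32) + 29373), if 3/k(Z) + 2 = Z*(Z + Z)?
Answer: -220563571189/1168 ≈ -1.8884e+8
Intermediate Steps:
k(Z) = 3/(-2 + 2*Z²) (k(Z) = 3/(-2 + Z*(Z + Z)) = 3/(-2 + Z*(2*Z)) = 3/(-2 + 2*Z²))
(k(147) + (-13084 + 6648))*(H(-32) + 29373) = (3/(2*(-1 + 147²)) + (-13084 + 6648))*(-32 + 29373) = (3/(2*(-1 + 21609)) - 6436)*29341 = ((3/2)/21608 - 6436)*29341 = ((3/2)*(1/21608) - 6436)*29341 = (3/43216 - 6436)*29341 = -278138173/43216*29341 = -220563571189/1168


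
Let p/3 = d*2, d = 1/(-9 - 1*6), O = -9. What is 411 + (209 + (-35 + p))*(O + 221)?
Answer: 186071/5 ≈ 37214.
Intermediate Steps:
d = -1/15 (d = 1/(-9 - 6) = 1/(-15) = -1/15 ≈ -0.066667)
p = -⅖ (p = 3*(-1/15*2) = 3*(-2/15) = -⅖ ≈ -0.40000)
411 + (209 + (-35 + p))*(O + 221) = 411 + (209 + (-35 - ⅖))*(-9 + 221) = 411 + (209 - 177/5)*212 = 411 + (868/5)*212 = 411 + 184016/5 = 186071/5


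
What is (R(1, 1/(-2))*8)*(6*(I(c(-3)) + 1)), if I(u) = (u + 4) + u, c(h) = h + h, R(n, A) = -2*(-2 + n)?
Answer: -672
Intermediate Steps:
R(n, A) = 4 - 2*n
c(h) = 2*h
I(u) = 4 + 2*u (I(u) = (4 + u) + u = 4 + 2*u)
(R(1, 1/(-2))*8)*(6*(I(c(-3)) + 1)) = ((4 - 2*1)*8)*(6*((4 + 2*(2*(-3))) + 1)) = ((4 - 2)*8)*(6*((4 + 2*(-6)) + 1)) = (2*8)*(6*((4 - 12) + 1)) = 16*(6*(-8 + 1)) = 16*(6*(-7)) = 16*(-42) = -672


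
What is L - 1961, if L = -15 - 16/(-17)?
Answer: -33576/17 ≈ -1975.1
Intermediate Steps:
L = -239/17 (L = -15 - 1/17*(-16) = -15 + 16/17 = -239/17 ≈ -14.059)
L - 1961 = -239/17 - 1961 = -33576/17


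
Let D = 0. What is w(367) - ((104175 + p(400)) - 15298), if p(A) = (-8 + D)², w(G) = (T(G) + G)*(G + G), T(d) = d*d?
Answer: 99042163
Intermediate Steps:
T(d) = d²
w(G) = 2*G*(G + G²) (w(G) = (G² + G)*(G + G) = (G + G²)*(2*G) = 2*G*(G + G²))
p(A) = 64 (p(A) = (-8 + 0)² = (-8)² = 64)
w(367) - ((104175 + p(400)) - 15298) = 2*367²*(1 + 367) - ((104175 + 64) - 15298) = 2*134689*368 - (104239 - 15298) = 99131104 - 1*88941 = 99131104 - 88941 = 99042163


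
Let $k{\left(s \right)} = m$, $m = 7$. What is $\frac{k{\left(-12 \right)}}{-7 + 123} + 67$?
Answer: $\frac{7779}{116} \approx 67.06$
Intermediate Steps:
$k{\left(s \right)} = 7$
$\frac{k{\left(-12 \right)}}{-7 + 123} + 67 = \frac{1}{-7 + 123} \cdot 7 + 67 = \frac{1}{116} \cdot 7 + 67 = \frac{7}{116} + 67 = \frac{7779}{116}$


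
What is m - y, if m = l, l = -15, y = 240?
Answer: -255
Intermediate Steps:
m = -15
m - y = -15 - 1*240 = -15 - 240 = -255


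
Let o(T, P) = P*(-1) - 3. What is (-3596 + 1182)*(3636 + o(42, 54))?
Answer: -8639706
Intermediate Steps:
o(T, P) = -3 - P (o(T, P) = -P - 3 = -3 - P)
(-3596 + 1182)*(3636 + o(42, 54)) = (-3596 + 1182)*(3636 + (-3 - 1*54)) = -2414*(3636 + (-3 - 54)) = -2414*(3636 - 57) = -2414*3579 = -8639706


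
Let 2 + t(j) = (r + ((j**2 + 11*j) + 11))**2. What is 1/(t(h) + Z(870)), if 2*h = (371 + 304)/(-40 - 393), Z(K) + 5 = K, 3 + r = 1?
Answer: 562434001936/485981446152809 ≈ 0.0011573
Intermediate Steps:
r = -2 (r = -3 + 1 = -2)
Z(K) = -5 + K
h = -675/866 (h = ((371 + 304)/(-40 - 393))/2 = (675/(-433))/2 = (675*(-1/433))/2 = (1/2)*(-675/433) = -675/866 ≈ -0.77945)
t(j) = -2 + (9 + j**2 + 11*j)**2 (t(j) = -2 + (-2 + ((j**2 + 11*j) + 11))**2 = -2 + (-2 + (11 + j**2 + 11*j))**2 = -2 + (9 + j**2 + 11*j)**2)
1/(t(h) + Z(870)) = 1/((-2 + (9 + (-675/866)**2 + 11*(-675/866))**2) + (-5 + 870)) = 1/((-2 + (9 + 455625/749956 - 7425/866)**2) + 865) = 1/((-2 + (775179/749956)**2) + 865) = 1/((-2 + 600902482041/562434001936) + 865) = 1/(-523965521831/562434001936 + 865) = 1/(485981446152809/562434001936) = 562434001936/485981446152809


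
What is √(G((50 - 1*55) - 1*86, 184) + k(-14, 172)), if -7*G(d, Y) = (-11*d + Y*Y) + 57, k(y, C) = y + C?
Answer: 4*I*√14791/7 ≈ 69.496*I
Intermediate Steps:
k(y, C) = C + y
G(d, Y) = -57/7 - Y²/7 + 11*d/7 (G(d, Y) = -((-11*d + Y*Y) + 57)/7 = -((-11*d + Y²) + 57)/7 = -((Y² - 11*d) + 57)/7 = -(57 + Y² - 11*d)/7 = -57/7 - Y²/7 + 11*d/7)
√(G((50 - 1*55) - 1*86, 184) + k(-14, 172)) = √((-57/7 - ⅐*184² + 11*((50 - 1*55) - 1*86)/7) + (172 - 14)) = √((-57/7 - ⅐*33856 + 11*((50 - 55) - 86)/7) + 158) = √((-57/7 - 33856/7 + 11*(-5 - 86)/7) + 158) = √((-57/7 - 33856/7 + (11/7)*(-91)) + 158) = √((-57/7 - 33856/7 - 143) + 158) = √(-34914/7 + 158) = √(-33808/7) = 4*I*√14791/7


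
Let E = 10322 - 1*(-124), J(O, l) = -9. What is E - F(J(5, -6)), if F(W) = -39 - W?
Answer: 10476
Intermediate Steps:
E = 10446 (E = 10322 + 124 = 10446)
E - F(J(5, -6)) = 10446 - (-39 - 1*(-9)) = 10446 - (-39 + 9) = 10446 - 1*(-30) = 10446 + 30 = 10476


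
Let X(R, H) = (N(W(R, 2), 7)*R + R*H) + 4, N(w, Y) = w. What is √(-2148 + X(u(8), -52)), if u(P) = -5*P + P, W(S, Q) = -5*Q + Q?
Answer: 4*I*√14 ≈ 14.967*I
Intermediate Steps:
W(S, Q) = -4*Q
u(P) = -4*P
X(R, H) = 4 - 8*R + H*R (X(R, H) = ((-4*2)*R + R*H) + 4 = (-8*R + H*R) + 4 = 4 - 8*R + H*R)
√(-2148 + X(u(8), -52)) = √(-2148 + (4 - (-32)*8 - (-208)*8)) = √(-2148 + (4 - 8*(-32) - 52*(-32))) = √(-2148 + (4 + 256 + 1664)) = √(-2148 + 1924) = √(-224) = 4*I*√14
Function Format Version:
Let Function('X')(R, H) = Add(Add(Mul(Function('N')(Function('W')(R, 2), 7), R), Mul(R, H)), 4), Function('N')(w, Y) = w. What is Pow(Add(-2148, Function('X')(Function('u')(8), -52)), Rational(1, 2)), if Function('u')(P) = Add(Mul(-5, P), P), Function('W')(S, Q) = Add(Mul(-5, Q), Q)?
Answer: Mul(4, I, Pow(14, Rational(1, 2))) ≈ Mul(14.967, I)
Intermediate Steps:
Function('W')(S, Q) = Mul(-4, Q)
Function('u')(P) = Mul(-4, P)
Function('X')(R, H) = Add(4, Mul(-8, R), Mul(H, R)) (Function('X')(R, H) = Add(Add(Mul(Mul(-4, 2), R), Mul(R, H)), 4) = Add(Add(Mul(-8, R), Mul(H, R)), 4) = Add(4, Mul(-8, R), Mul(H, R)))
Pow(Add(-2148, Function('X')(Function('u')(8), -52)), Rational(1, 2)) = Pow(Add(-2148, Add(4, Mul(-8, Mul(-4, 8)), Mul(-52, Mul(-4, 8)))), Rational(1, 2)) = Pow(Add(-2148, Add(4, Mul(-8, -32), Mul(-52, -32))), Rational(1, 2)) = Pow(Add(-2148, Add(4, 256, 1664)), Rational(1, 2)) = Pow(Add(-2148, 1924), Rational(1, 2)) = Pow(-224, Rational(1, 2)) = Mul(4, I, Pow(14, Rational(1, 2)))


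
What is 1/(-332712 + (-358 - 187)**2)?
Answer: -1/35687 ≈ -2.8021e-5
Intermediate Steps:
1/(-332712 + (-358 - 187)**2) = 1/(-332712 + (-545)**2) = 1/(-332712 + 297025) = 1/(-35687) = -1/35687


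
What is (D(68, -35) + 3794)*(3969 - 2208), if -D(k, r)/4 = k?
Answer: 6202242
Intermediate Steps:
D(k, r) = -4*k
(D(68, -35) + 3794)*(3969 - 2208) = (-4*68 + 3794)*(3969 - 2208) = (-272 + 3794)*1761 = 3522*1761 = 6202242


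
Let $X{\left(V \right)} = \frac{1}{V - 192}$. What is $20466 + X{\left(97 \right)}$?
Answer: $\frac{1944269}{95} \approx 20466.0$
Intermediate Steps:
$X{\left(V \right)} = \frac{1}{-192 + V}$
$20466 + X{\left(97 \right)} = 20466 + \frac{1}{-192 + 97} = 20466 + \frac{1}{-95} = 20466 - \frac{1}{95} = \frac{1944269}{95}$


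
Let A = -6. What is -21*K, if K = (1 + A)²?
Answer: -525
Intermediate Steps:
K = 25 (K = (1 - 6)² = (-5)² = 25)
-21*K = -21*25 = -525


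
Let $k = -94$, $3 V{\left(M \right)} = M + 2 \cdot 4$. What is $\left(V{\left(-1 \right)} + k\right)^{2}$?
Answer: $\frac{75625}{9} \approx 8402.8$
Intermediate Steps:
$V{\left(M \right)} = \frac{8}{3} + \frac{M}{3}$ ($V{\left(M \right)} = \frac{M + 2 \cdot 4}{3} = \frac{M + 8}{3} = \frac{8 + M}{3} = \frac{8}{3} + \frac{M}{3}$)
$\left(V{\left(-1 \right)} + k\right)^{2} = \left(\left(\frac{8}{3} + \frac{1}{3} \left(-1\right)\right) - 94\right)^{2} = \left(\left(\frac{8}{3} - \frac{1}{3}\right) - 94\right)^{2} = \left(\frac{7}{3} - 94\right)^{2} = \left(- \frac{275}{3}\right)^{2} = \frac{75625}{9}$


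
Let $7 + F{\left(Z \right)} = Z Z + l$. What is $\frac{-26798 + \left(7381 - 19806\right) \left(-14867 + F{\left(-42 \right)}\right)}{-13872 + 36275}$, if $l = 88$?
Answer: $\frac{161771552}{22403} \approx 7221.0$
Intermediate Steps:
$F{\left(Z \right)} = 81 + Z^{2}$ ($F{\left(Z \right)} = -7 + \left(Z Z + 88\right) = -7 + \left(Z^{2} + 88\right) = -7 + \left(88 + Z^{2}\right) = 81 + Z^{2}$)
$\frac{-26798 + \left(7381 - 19806\right) \left(-14867 + F{\left(-42 \right)}\right)}{-13872 + 36275} = \frac{-26798 + \left(7381 - 19806\right) \left(-14867 + \left(81 + \left(-42\right)^{2}\right)\right)}{-13872 + 36275} = \frac{-26798 - 12425 \left(-14867 + \left(81 + 1764\right)\right)}{22403} = \left(-26798 - 12425 \left(-14867 + 1845\right)\right) \frac{1}{22403} = \left(-26798 - -161798350\right) \frac{1}{22403} = \left(-26798 + 161798350\right) \frac{1}{22403} = 161771552 \cdot \frac{1}{22403} = \frac{161771552}{22403}$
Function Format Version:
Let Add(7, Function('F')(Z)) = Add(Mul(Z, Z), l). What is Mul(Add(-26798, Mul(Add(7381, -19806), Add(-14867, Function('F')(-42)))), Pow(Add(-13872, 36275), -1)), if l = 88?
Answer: Rational(161771552, 22403) ≈ 7221.0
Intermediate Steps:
Function('F')(Z) = Add(81, Pow(Z, 2)) (Function('F')(Z) = Add(-7, Add(Mul(Z, Z), 88)) = Add(-7, Add(Pow(Z, 2), 88)) = Add(-7, Add(88, Pow(Z, 2))) = Add(81, Pow(Z, 2)))
Mul(Add(-26798, Mul(Add(7381, -19806), Add(-14867, Function('F')(-42)))), Pow(Add(-13872, 36275), -1)) = Mul(Add(-26798, Mul(Add(7381, -19806), Add(-14867, Add(81, Pow(-42, 2))))), Pow(Add(-13872, 36275), -1)) = Mul(Add(-26798, Mul(-12425, Add(-14867, Add(81, 1764)))), Pow(22403, -1)) = Mul(Add(-26798, Mul(-12425, Add(-14867, 1845))), Rational(1, 22403)) = Mul(Add(-26798, Mul(-12425, -13022)), Rational(1, 22403)) = Mul(Add(-26798, 161798350), Rational(1, 22403)) = Mul(161771552, Rational(1, 22403)) = Rational(161771552, 22403)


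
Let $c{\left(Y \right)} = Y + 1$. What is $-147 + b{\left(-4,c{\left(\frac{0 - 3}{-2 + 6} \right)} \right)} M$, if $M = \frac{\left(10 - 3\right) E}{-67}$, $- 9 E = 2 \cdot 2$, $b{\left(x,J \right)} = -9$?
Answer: $- \frac{9877}{67} \approx -147.42$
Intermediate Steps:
$c{\left(Y \right)} = 1 + Y$
$E = - \frac{4}{9}$ ($E = - \frac{2 \cdot 2}{9} = \left(- \frac{1}{9}\right) 4 = - \frac{4}{9} \approx -0.44444$)
$M = \frac{28}{603}$ ($M = \frac{\left(10 - 3\right) \left(- \frac{4}{9}\right)}{-67} = 7 \left(- \frac{4}{9}\right) \left(- \frac{1}{67}\right) = \left(- \frac{28}{9}\right) \left(- \frac{1}{67}\right) = \frac{28}{603} \approx 0.046435$)
$-147 + b{\left(-4,c{\left(\frac{0 - 3}{-2 + 6} \right)} \right)} M = -147 - \frac{28}{67} = - \frac{9877}{67}$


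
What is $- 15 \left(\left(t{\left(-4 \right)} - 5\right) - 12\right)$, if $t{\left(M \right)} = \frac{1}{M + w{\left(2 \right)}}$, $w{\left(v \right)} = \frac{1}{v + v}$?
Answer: $259$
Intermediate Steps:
$w{\left(v \right)} = \frac{1}{2 v}$
$t{\left(M \right)} = \frac{1}{\frac{1}{4} + M}$ ($t{\left(M \right)} = \frac{1}{M + \frac{1}{2 \cdot 2}} = \frac{1}{M + \frac{1}{2} \cdot \frac{1}{2}} = \frac{1}{M + \frac{1}{4}} = \frac{1}{\frac{1}{4} + M}$)
$- 15 \left(\left(t{\left(-4 \right)} - 5\right) - 12\right) = - 15 \left(\left(\frac{4}{1 + 4 \left(-4\right)} - 5\right) - 12\right) = - 15 \left(\left(\frac{4}{1 - 16} - 5\right) - 12\right) = - 15 \left(\left(\frac{4}{-15} - 5\right) - 12\right) = - 15 \left(\left(4 \left(- \frac{1}{15}\right) - 5\right) - 12\right) = - 15 \left(\left(- \frac{4}{15} - 5\right) - 12\right) = - 15 \left(- \frac{79}{15} - 12\right) = \left(-15\right) \left(- \frac{259}{15}\right) = 259$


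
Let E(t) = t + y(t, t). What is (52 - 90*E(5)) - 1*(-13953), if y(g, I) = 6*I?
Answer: 10855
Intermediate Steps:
E(t) = 7*t (E(t) = t + 6*t = 7*t)
(52 - 90*E(5)) - 1*(-13953) = (52 - 630*5) - 1*(-13953) = (52 - 90*35) + 13953 = (52 - 3150) + 13953 = -3098 + 13953 = 10855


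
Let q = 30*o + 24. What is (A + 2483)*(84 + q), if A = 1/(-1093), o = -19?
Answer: -1253830116/1093 ≈ -1.1471e+6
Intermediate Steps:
q = -546 (q = 30*(-19) + 24 = -570 + 24 = -546)
A = -1/1093 ≈ -0.00091491
(A + 2483)*(84 + q) = (-1/1093 + 2483)*(84 - 546) = (2713918/1093)*(-462) = -1253830116/1093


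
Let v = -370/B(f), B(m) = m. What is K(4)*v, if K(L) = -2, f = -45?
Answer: -148/9 ≈ -16.444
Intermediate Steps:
v = 74/9 (v = -370/(-45) = -370*(-1/45) = 74/9 ≈ 8.2222)
K(4)*v = -2*74/9 = -148/9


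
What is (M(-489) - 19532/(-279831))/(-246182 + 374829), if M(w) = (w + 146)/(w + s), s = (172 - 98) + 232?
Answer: 11061821/731988179359 ≈ 1.5112e-5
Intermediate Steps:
s = 306 (s = 74 + 232 = 306)
M(w) = (146 + w)/(306 + w) (M(w) = (w + 146)/(w + 306) = (146 + w)/(306 + w))
(M(-489) - 19532/(-279831))/(-246182 + 374829) = ((146 - 489)/(306 - 489) - 19532/(-279831))/(-246182 + 374829) = (-343/(-183) - 19532*(-1/279831))/128647 = (-1/183*(-343) + 19532/279831)*(1/128647) = (343/183 + 19532/279831)*(1/128647) = (11061821/5689897)*(1/128647) = 11061821/731988179359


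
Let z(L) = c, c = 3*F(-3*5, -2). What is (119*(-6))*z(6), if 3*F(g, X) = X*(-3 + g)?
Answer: -25704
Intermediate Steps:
F(g, X) = X*(-3 + g)/3 (F(g, X) = (X*(-3 + g))/3 = X*(-3 + g)/3)
c = 36 (c = 3*((⅓)*(-2)*(-3 - 3*5)) = 3*((⅓)*(-2)*(-3 - 15)) = 3*((⅓)*(-2)*(-18)) = 3*12 = 36)
z(L) = 36
(119*(-6))*z(6) = (119*(-6))*36 = -714*36 = -25704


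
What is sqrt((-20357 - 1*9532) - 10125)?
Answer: 9*I*sqrt(494) ≈ 200.03*I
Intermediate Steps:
sqrt((-20357 - 1*9532) - 10125) = sqrt((-20357 - 9532) - 10125) = sqrt(-29889 - 10125) = sqrt(-40014) = 9*I*sqrt(494)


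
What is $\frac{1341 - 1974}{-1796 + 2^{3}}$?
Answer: $\frac{211}{596} \approx 0.35403$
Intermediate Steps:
$\frac{1341 - 1974}{-1796 + 2^{3}} = - \frac{633}{-1796 + 8} = - \frac{633}{-1788} = \left(-633\right) \left(- \frac{1}{1788}\right) = \frac{211}{596}$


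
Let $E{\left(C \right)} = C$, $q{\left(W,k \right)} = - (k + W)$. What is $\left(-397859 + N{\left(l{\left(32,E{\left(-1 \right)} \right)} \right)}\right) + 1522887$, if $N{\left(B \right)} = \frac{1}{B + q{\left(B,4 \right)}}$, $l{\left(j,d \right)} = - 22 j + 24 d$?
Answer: $\frac{4500111}{4} \approx 1.125 \cdot 10^{6}$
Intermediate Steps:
$q{\left(W,k \right)} = - W - k$ ($q{\left(W,k \right)} = - (W + k) = - W - k$)
$N{\left(B \right)} = - \frac{1}{4}$ ($N{\left(B \right)} = \frac{1}{B - \left(4 + B\right)} = \frac{1}{-4} = - \frac{1}{4}$)
$\left(-397859 + N{\left(l{\left(32,E{\left(-1 \right)} \right)} \right)}\right) + 1522887 = \left(-397859 - \frac{1}{4}\right) + 1522887 = - \frac{1591437}{4} + 1522887 = \frac{4500111}{4}$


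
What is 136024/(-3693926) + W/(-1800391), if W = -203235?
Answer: 252919332613/3325255562533 ≈ 0.076060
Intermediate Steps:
136024/(-3693926) + W/(-1800391) = 136024/(-3693926) - 203235/(-1800391) = 136024*(-1/3693926) - 203235*(-1/1800391) = -68012/1846963 + 203235/1800391 = 252919332613/3325255562533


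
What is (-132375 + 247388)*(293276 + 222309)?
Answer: 59298977605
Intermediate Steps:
(-132375 + 247388)*(293276 + 222309) = 115013*515585 = 59298977605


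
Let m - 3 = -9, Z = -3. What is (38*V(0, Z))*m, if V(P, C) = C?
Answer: 684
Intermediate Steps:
m = -6 (m = 3 - 9 = -6)
(38*V(0, Z))*m = (38*(-3))*(-6) = -114*(-6) = 684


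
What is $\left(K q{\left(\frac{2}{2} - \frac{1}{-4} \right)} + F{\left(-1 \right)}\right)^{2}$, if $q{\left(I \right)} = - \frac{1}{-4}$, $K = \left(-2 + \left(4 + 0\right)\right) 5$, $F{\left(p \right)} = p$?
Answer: $\frac{9}{4} \approx 2.25$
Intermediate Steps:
$K = 10$ ($K = \left(-2 + 4\right) 5 = 2 \cdot 5 = 10$)
$q{\left(I \right)} = \frac{1}{4}$ ($q{\left(I \right)} = \left(-1\right) \left(- \frac{1}{4}\right) = \frac{1}{4}$)
$\left(K q{\left(\frac{2}{2} - \frac{1}{-4} \right)} + F{\left(-1 \right)}\right)^{2} = \left(10 \cdot \frac{1}{4} - 1\right)^{2} = \left(\frac{5}{2} - 1\right)^{2} = \left(\frac{3}{2}\right)^{2} = \frac{9}{4}$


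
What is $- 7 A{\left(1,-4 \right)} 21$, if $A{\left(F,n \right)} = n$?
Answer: $588$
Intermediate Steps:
$- 7 A{\left(1,-4 \right)} 21 = \left(-7\right) \left(-4\right) 21 = 28 \cdot 21 = 588$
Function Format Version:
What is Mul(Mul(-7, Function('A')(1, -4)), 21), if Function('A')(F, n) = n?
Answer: 588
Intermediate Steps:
Mul(Mul(-7, Function('A')(1, -4)), 21) = Mul(Mul(-7, -4), 21) = Mul(28, 21) = 588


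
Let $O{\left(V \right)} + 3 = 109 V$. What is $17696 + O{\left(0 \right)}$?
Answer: $17693$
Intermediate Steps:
$O{\left(V \right)} = -3 + 109 V$
$17696 + O{\left(0 \right)} = 17696 + \left(-3 + 109 \cdot 0\right) = 17696 + \left(-3 + 0\right) = 17696 - 3 = 17693$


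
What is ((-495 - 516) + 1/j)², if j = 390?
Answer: 155463815521/152100 ≈ 1.0221e+6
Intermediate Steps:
((-495 - 516) + 1/j)² = ((-495 - 516) + 1/390)² = (-1011 + 1/390)² = (-394289/390)² = 155463815521/152100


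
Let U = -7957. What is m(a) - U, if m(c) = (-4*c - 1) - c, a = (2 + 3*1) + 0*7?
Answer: 7931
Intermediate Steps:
a = 5 (a = (2 + 3) + 0 = 5 + 0 = 5)
m(c) = -1 - 5*c (m(c) = (-1 - 4*c) - c = -1 - 5*c)
m(a) - U = (-1 - 5*5) - 1*(-7957) = (-1 - 25) + 7957 = -26 + 7957 = 7931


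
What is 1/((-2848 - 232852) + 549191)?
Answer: 1/313491 ≈ 3.1899e-6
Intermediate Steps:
1/((-2848 - 232852) + 549191) = 1/(-235700 + 549191) = 1/313491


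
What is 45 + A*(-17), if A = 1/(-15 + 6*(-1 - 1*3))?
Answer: 1772/39 ≈ 45.436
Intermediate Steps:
A = -1/39 (A = 1/(-15 + 6*(-1 - 3)) = 1/(-15 + 6*(-4)) = 1/(-15 - 24) = 1/(-39) = -1/39 ≈ -0.025641)
45 + A*(-17) = 45 - 1/39*(-17) = 45 + 17/39 = 1772/39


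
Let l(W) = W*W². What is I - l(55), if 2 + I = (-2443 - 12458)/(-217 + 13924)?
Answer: -760181480/4569 ≈ -1.6638e+5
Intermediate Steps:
l(W) = W³
I = -14105/4569 (I = -2 + (-2443 - 12458)/(-217 + 13924) = -2 - 14901/13707 = -2 - 14901*1/13707 = -2 - 4967/4569 = -14105/4569 ≈ -3.0871)
I - l(55) = -14105/4569 - 1*55³ = -14105/4569 - 1*166375 = -14105/4569 - 166375 = -760181480/4569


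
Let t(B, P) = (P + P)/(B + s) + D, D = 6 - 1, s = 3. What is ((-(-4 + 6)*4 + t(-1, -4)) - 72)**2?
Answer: 6241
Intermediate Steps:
D = 5
t(B, P) = 5 + 2*P/(3 + B) (t(B, P) = (P + P)/(B + 3) + 5 = (2*P)/(3 + B) + 5 = 2*P/(3 + B) + 5 = 5 + 2*P/(3 + B))
((-(-4 + 6)*4 + t(-1, -4)) - 72)**2 = ((-(-4 + 6)*4 + (15 + 2*(-4) + 5*(-1))/(3 - 1)) - 72)**2 = ((-2*4 + (15 - 8 - 5)/2) - 72)**2 = ((-1*8 + (1/2)*2) - 72)**2 = ((-8 + 1) - 72)**2 = (-7 - 72)**2 = (-79)**2 = 6241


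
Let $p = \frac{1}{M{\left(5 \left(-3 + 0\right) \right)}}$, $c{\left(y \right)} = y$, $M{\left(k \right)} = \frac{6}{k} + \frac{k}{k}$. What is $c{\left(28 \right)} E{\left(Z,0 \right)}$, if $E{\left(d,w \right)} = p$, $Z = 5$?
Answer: $\frac{140}{3} \approx 46.667$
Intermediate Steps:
$M{\left(k \right)} = 1 + \frac{6}{k}$ ($M{\left(k \right)} = \frac{6}{k} + 1 = 1 + \frac{6}{k}$)
$p = \frac{5}{3}$ ($p = \frac{1}{\frac{1}{5 \left(-3 + 0\right)} \left(6 + 5 \left(-3 + 0\right)\right)} = \frac{1}{\frac{1}{5 \left(-3\right)} \left(6 + 5 \left(-3\right)\right)} = \frac{1}{\frac{1}{-15} \left(6 - 15\right)} = \frac{1}{\left(- \frac{1}{15}\right) \left(-9\right)} = \frac{1}{\frac{3}{5}} = \frac{5}{3} \approx 1.6667$)
$E{\left(d,w \right)} = \frac{5}{3}$
$c{\left(28 \right)} E{\left(Z,0 \right)} = 28 \cdot \frac{5}{3} = \frac{140}{3}$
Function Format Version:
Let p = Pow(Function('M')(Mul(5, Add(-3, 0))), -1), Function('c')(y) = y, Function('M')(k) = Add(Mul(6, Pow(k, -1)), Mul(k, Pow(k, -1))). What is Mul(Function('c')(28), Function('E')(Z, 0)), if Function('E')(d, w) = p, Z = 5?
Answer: Rational(140, 3) ≈ 46.667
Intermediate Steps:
Function('M')(k) = Add(1, Mul(6, Pow(k, -1))) (Function('M')(k) = Add(Mul(6, Pow(k, -1)), 1) = Add(1, Mul(6, Pow(k, -1))))
p = Rational(5, 3) (p = Pow(Mul(Pow(Mul(5, Add(-3, 0)), -1), Add(6, Mul(5, Add(-3, 0)))), -1) = Pow(Mul(Pow(Mul(5, -3), -1), Add(6, Mul(5, -3))), -1) = Pow(Mul(Pow(-15, -1), Add(6, -15)), -1) = Pow(Mul(Rational(-1, 15), -9), -1) = Pow(Rational(3, 5), -1) = Rational(5, 3) ≈ 1.6667)
Function('E')(d, w) = Rational(5, 3)
Mul(Function('c')(28), Function('E')(Z, 0)) = Mul(28, Rational(5, 3)) = Rational(140, 3)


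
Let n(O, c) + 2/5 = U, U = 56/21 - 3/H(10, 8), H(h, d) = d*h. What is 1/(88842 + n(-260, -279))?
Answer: 48/4264523 ≈ 1.1256e-5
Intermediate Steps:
U = 631/240 (U = 56/21 - 3/(8*10) = 56*(1/21) - 3/80 = 8/3 - 3*1/80 = 8/3 - 3/80 = 631/240 ≈ 2.6292)
n(O, c) = 107/48 (n(O, c) = -⅖ + 631/240 = 107/48)
1/(88842 + n(-260, -279)) = 1/(88842 + 107/48) = 1/(4264523/48) = 48/4264523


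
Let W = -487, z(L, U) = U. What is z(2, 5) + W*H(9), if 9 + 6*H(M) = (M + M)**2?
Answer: -51125/2 ≈ -25563.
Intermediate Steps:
H(M) = -3/2 + 2*M**2/3 (H(M) = -3/2 + (M + M)**2/6 = -3/2 + (2*M)**2/6 = -3/2 + (4*M**2)/6 = -3/2 + 2*M**2/3)
z(2, 5) + W*H(9) = 5 - 487*(-3/2 + (2/3)*9**2) = 5 - 487*(-3/2 + (2/3)*81) = 5 - 487*(-3/2 + 54) = 5 - 487*105/2 = 5 - 51135/2 = -51125/2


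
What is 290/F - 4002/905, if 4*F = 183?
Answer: 317434/165615 ≈ 1.9167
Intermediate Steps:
F = 183/4 (F = (¼)*183 = 183/4 ≈ 45.750)
290/F - 4002/905 = 290/(183/4) - 4002/905 = 290*(4/183) - 4002*1/905 = 1160/183 - 4002/905 = 317434/165615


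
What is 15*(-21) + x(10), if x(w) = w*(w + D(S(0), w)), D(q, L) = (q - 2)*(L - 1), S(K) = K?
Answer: -395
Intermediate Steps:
D(q, L) = (-1 + L)*(-2 + q) (D(q, L) = (-2 + q)*(-1 + L) = (-1 + L)*(-2 + q))
x(w) = w*(2 - w) (x(w) = w*(w + (2 - 1*0 - 2*w + w*0)) = w*(w + (2 + 0 - 2*w + 0)) = w*(w + (2 - 2*w)) = w*(2 - w))
15*(-21) + x(10) = 15*(-21) + 10*(2 - 1*10) = -315 + 10*(2 - 10) = -315 + 10*(-8) = -315 - 80 = -395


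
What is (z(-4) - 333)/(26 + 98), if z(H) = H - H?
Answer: -333/124 ≈ -2.6855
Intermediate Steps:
z(H) = 0
(z(-4) - 333)/(26 + 98) = (0 - 333)/(26 + 98) = -333/124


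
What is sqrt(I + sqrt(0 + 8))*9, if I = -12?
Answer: 9*sqrt(-12 + 2*sqrt(2)) ≈ 27.256*I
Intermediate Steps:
sqrt(I + sqrt(0 + 8))*9 = sqrt(-12 + sqrt(0 + 8))*9 = sqrt(-12 + sqrt(8))*9 = sqrt(-12 + 2*sqrt(2))*9 = 9*sqrt(-12 + 2*sqrt(2))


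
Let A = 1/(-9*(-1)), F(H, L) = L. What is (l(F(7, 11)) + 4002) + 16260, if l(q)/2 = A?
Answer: 182360/9 ≈ 20262.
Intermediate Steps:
A = 1/9 ≈ 0.11111
l(q) = 2/9 (l(q) = 2*(1/9) = 2/9)
(l(F(7, 11)) + 4002) + 16260 = (2/9 + 4002) + 16260 = 36020/9 + 16260 = 182360/9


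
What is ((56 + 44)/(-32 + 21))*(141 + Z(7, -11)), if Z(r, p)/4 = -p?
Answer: -18500/11 ≈ -1681.8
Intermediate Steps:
Z(r, p) = -4*p (Z(r, p) = 4*(-p) = -4*p)
((56 + 44)/(-32 + 21))*(141 + Z(7, -11)) = ((56 + 44)/(-32 + 21))*(141 - 4*(-11)) = (100/(-11))*(141 + 44) = (100*(-1/11))*185 = -100/11*185 = -18500/11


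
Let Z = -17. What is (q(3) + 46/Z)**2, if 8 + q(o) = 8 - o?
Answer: 9409/289 ≈ 32.557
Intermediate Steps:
q(o) = -o (q(o) = -8 + (8 - o) = -o)
(q(3) + 46/Z)**2 = (-1*3 + 46/(-17))**2 = (-3 + 46*(-1/17))**2 = (-3 - 46/17)**2 = (-97/17)**2 = 9409/289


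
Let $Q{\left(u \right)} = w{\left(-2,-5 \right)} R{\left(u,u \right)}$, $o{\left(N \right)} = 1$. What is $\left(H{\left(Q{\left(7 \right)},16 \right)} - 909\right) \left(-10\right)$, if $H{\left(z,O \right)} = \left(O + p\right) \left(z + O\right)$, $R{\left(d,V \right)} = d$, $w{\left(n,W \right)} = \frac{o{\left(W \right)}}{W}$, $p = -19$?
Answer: $9528$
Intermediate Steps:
$w{\left(n,W \right)} = \frac{1}{W}$ ($w{\left(n,W \right)} = 1 \frac{1}{W} = \frac{1}{W}$)
$Q{\left(u \right)} = - \frac{u}{5}$ ($Q{\left(u \right)} = \frac{u}{-5} = - \frac{u}{5}$)
$H{\left(z,O \right)} = \left(-19 + O\right) \left(O + z\right)$ ($H{\left(z,O \right)} = \left(O - 19\right) \left(z + O\right) = \left(-19 + O\right) \left(O + z\right)$)
$\left(H{\left(Q{\left(7 \right)},16 \right)} - 909\right) \left(-10\right) = \left(\left(16^{2} - 304 - 19 \left(\left(- \frac{1}{5}\right) 7\right) + 16 \left(\left(- \frac{1}{5}\right) 7\right)\right) - 909\right) \left(-10\right) = \left(\left(256 - 304 - - \frac{133}{5} + 16 \left(- \frac{7}{5}\right)\right) - 909\right) \left(-10\right) = \left(\left(256 - 304 + \frac{133}{5} - \frac{112}{5}\right) - 909\right) \left(-10\right) = \left(- \frac{219}{5} - 909\right) \left(-10\right) = \left(- \frac{4764}{5}\right) \left(-10\right) = 9528$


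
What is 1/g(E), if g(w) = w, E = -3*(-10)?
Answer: 1/30 ≈ 0.033333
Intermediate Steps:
E = 30
1/g(E) = 1/30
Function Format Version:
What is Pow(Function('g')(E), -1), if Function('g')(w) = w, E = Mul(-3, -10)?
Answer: Rational(1, 30) ≈ 0.033333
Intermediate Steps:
E = 30
Pow(Function('g')(E), -1) = Pow(30, -1) = Rational(1, 30)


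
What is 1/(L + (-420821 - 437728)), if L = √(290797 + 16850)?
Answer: -286183/245702025918 - √34183/245702025918 ≈ -1.1655e-6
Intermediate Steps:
L = 3*√34183 (L = √307647 = 3*√34183 ≈ 554.66)
1/(L + (-420821 - 437728)) = 1/(3*√34183 + (-420821 - 437728)) = 1/(3*√34183 - 858549) = 1/(-858549 + 3*√34183)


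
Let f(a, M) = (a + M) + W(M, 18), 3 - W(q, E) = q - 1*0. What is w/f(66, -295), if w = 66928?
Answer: 66928/69 ≈ 969.97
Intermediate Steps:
W(q, E) = 3 - q (W(q, E) = 3 - (q - 1*0) = 3 - (q + 0) = 3 - q)
f(a, M) = 3 + a (f(a, M) = (a + M) + (3 - M) = (M + a) + (3 - M) = 3 + a)
w/f(66, -295) = 66928/(3 + 66) = 66928/69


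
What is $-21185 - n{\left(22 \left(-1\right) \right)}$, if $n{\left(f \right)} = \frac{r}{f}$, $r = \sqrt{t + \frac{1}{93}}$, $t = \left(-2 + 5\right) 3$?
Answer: $-21185 + \frac{\sqrt{77934}}{2046} \approx -21185.0$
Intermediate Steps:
$t = 9$ ($t = 3 \cdot 3 = 9$)
$r = \frac{\sqrt{77934}}{93}$ ($r = \sqrt{9 + \frac{1}{93}} = \sqrt{\frac{838}{93}} = \frac{\sqrt{77934}}{93} \approx 3.0018$)
$n{\left(f \right)} = \frac{\sqrt{77934}}{93 f}$ ($n{\left(f \right)} = \frac{\frac{1}{93} \sqrt{77934}}{f} = \frac{\sqrt{77934}}{93 f}$)
$-21185 - n{\left(22 \left(-1\right) \right)} = -21185 - \frac{\sqrt{77934}}{93 \cdot 22 \left(-1\right)} = -21185 - \frac{\sqrt{77934}}{93 \left(-22\right)} = -21185 - \frac{1}{93} \sqrt{77934} \left(- \frac{1}{22}\right) = -21185 - - \frac{\sqrt{77934}}{2046} = -21185 + \frac{\sqrt{77934}}{2046}$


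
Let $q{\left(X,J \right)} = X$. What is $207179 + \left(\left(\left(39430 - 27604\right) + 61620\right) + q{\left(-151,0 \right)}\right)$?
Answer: $280474$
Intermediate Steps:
$207179 + \left(\left(\left(39430 - 27604\right) + 61620\right) + q{\left(-151,0 \right)}\right) = 207179 + \left(\left(\left(39430 - 27604\right) + 61620\right) - 151\right) = 207179 + \left(\left(11826 + 61620\right) - 151\right) = 207179 + \left(73446 - 151\right) = 207179 + 73295 = 280474$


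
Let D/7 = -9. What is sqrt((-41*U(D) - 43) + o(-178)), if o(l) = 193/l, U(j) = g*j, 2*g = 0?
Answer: I*sqrt(1396766)/178 ≈ 6.6396*I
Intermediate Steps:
g = 0 (g = (1/2)*0 = 0)
D = -63 (D = 7*(-9) = -63)
U(j) = 0 (U(j) = 0*j = 0)
sqrt((-41*U(D) - 43) + o(-178)) = sqrt((-41*0 - 43) + 193/(-178)) = sqrt((0 - 43) + 193*(-1/178)) = sqrt(-43 - 193/178) = sqrt(-7847/178) = I*sqrt(1396766)/178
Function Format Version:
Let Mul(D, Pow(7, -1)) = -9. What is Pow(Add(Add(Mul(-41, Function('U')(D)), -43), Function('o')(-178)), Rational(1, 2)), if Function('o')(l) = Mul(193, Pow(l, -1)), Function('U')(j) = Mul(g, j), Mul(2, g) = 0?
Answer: Mul(Rational(1, 178), I, Pow(1396766, Rational(1, 2))) ≈ Mul(6.6396, I)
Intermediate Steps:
g = 0 (g = Mul(Rational(1, 2), 0) = 0)
D = -63 (D = Mul(7, -9) = -63)
Function('U')(j) = 0 (Function('U')(j) = Mul(0, j) = 0)
Pow(Add(Add(Mul(-41, Function('U')(D)), -43), Function('o')(-178)), Rational(1, 2)) = Pow(Add(Add(Mul(-41, 0), -43), Mul(193, Pow(-178, -1))), Rational(1, 2)) = Pow(Add(Add(0, -43), Mul(193, Rational(-1, 178))), Rational(1, 2)) = Pow(Add(-43, Rational(-193, 178)), Rational(1, 2)) = Pow(Rational(-7847, 178), Rational(1, 2)) = Mul(Rational(1, 178), I, Pow(1396766, Rational(1, 2)))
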